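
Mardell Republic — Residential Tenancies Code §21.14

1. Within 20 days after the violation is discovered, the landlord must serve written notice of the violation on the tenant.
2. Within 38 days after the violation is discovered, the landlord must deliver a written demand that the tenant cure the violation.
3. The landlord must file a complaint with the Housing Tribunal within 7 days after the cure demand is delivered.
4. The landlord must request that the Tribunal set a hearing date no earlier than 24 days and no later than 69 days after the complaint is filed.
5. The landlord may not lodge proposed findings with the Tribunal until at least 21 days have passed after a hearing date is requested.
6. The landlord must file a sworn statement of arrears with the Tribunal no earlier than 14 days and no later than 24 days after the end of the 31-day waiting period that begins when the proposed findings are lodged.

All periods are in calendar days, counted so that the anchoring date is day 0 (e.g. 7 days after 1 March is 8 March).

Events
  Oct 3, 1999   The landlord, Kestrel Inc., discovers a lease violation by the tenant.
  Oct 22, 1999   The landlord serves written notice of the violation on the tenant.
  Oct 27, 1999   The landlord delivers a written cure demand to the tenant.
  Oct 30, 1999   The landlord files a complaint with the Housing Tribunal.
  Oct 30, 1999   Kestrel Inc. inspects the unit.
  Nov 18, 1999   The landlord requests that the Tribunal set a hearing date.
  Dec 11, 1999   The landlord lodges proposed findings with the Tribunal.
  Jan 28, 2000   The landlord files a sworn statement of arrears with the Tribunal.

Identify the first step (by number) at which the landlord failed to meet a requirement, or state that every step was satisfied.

Step 4

Step 1 — counting 20 days from Oct 3, 1999 (when the violation is discovered) gives a deadline of Oct 23, 1999; Oct 22, 1999 is within that limit.
Step 2 — counting 38 days from Oct 3, 1999 (when the violation is discovered) gives a deadline of Nov 10, 1999; done Oct 27, 1999 — timely.
Step 3 — counting 7 days from Oct 27, 1999 (when the cure demand is delivered) gives a deadline of Nov 3, 1999; done Oct 30, 1999 — timely.
Step 4 — 24 and 69 days from Oct 30, 1999 (when the complaint is filed) are Nov 23, 1999 and Jan 7, 2000 respectively; Nov 18, 1999 is 5 days too early.
No need to go further; step 4 was not satisfied.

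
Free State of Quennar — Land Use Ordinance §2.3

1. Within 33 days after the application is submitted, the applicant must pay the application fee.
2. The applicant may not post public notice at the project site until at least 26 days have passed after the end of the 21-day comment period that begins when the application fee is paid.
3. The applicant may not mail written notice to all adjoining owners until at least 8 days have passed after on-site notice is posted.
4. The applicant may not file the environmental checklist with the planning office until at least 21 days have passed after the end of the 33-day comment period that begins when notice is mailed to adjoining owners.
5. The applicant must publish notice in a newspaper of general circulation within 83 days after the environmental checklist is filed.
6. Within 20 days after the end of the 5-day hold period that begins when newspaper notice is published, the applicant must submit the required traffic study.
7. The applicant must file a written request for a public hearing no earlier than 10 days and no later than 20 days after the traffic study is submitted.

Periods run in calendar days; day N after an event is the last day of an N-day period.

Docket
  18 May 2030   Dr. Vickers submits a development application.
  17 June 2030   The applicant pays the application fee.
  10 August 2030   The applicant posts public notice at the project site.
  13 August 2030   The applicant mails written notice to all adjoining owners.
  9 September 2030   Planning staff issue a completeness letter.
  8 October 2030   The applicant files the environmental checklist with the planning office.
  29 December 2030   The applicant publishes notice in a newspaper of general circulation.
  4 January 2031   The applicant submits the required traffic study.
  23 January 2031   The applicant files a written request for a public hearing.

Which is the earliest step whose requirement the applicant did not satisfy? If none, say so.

(1) due by 18 May 2030 + 33 days = 20 June 2030; 17 June 2030 is within that limit.
(2) permitted from 8 July 2030 + 26 days = 3 August 2030 onward; done 10 August 2030 — permitted.
(3) permitted from 10 August 2030 + 8 days = 18 August 2030 onward; 13 August 2030 is 5 days before the earliest permitted date.
The analysis stops there.

Step 3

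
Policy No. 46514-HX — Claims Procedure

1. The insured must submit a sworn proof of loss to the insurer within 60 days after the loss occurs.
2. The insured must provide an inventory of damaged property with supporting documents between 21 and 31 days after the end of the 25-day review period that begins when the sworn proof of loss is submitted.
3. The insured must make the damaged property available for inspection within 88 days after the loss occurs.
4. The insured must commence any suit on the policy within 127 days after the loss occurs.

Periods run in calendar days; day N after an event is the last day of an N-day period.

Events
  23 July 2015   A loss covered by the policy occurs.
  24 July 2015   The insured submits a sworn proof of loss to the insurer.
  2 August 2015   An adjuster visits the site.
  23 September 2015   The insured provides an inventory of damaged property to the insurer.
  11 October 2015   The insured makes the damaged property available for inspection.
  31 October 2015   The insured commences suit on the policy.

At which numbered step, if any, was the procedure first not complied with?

Step 1 — counting 60 days from 23 July 2015 (when the loss occurs) gives a deadline of 21 September 2015; done 24 July 2015 — timely.
Step 2 — 21 and 31 days from 18 August 2015 (end of the 25-day review period, which began when the sworn proof of loss is submitted on 24 July 2015) are 8 September 2015 and 18 September 2015 respectively; 23 September 2015 is 5 days past the end of the window.

Step 2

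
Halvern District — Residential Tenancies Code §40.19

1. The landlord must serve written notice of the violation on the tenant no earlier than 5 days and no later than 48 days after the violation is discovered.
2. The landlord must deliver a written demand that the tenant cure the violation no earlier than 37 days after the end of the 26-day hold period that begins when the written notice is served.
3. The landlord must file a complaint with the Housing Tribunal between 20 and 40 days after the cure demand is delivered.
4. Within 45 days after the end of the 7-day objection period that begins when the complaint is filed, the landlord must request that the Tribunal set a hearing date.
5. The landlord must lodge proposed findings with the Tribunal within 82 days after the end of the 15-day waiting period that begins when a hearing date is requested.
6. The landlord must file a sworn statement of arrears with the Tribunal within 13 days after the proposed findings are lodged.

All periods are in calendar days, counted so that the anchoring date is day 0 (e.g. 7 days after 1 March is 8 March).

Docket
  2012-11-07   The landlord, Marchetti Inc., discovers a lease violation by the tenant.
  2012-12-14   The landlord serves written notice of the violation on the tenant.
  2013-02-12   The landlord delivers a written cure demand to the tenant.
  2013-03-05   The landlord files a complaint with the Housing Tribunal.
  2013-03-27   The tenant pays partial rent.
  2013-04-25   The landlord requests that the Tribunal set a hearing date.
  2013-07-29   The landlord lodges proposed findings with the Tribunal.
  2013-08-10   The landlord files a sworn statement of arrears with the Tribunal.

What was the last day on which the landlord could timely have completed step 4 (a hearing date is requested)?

2013-04-26

The complaint is filed on 2013-03-05; the 7-day objection period therefore ends 2013-03-12, and step 4 runs from that date. 45 days after 2013-03-12 is 2013-04-26.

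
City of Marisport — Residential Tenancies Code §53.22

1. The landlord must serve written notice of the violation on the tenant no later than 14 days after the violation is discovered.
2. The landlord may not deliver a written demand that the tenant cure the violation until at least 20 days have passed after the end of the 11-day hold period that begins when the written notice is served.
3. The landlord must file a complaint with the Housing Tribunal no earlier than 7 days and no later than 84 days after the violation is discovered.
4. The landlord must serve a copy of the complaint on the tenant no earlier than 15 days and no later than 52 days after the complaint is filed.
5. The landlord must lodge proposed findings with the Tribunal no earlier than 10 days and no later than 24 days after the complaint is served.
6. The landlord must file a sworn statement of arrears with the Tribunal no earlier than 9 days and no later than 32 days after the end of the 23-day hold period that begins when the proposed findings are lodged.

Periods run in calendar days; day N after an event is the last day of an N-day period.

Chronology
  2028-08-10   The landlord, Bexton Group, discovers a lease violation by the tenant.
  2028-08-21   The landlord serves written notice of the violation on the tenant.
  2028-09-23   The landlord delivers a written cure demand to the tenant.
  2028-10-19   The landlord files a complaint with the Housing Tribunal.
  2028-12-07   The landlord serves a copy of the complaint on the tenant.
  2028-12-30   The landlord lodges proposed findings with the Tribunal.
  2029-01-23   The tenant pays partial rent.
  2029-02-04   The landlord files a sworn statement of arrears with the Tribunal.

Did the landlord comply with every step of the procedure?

Step 1 — counting 14 days from 2028-08-10 (when the violation is discovered) gives a deadline of 2028-08-24; completed 2028-08-21, before the deadline.
Step 2 — must wait 20 days from 2028-09-01 (end of the 11-day hold period, which began when the written notice is served on 2028-08-21), so not before 2028-09-21; 2028-09-23 is on or after that date.
Step 3 — 7 and 84 days from 2028-08-10 (when the violation is discovered) are 2028-08-17 and 2028-11-02 respectively; 2028-10-19 falls inside that range.
Step 4 — 15 and 52 days from 2028-10-19 (when the complaint is filed) are 2028-11-03 and 2028-12-10 respectively; done 2028-12-07, which is between those dates.
Step 5 — 10 and 24 days from 2028-12-07 (when the complaint is served) are 2028-12-17 and 2028-12-31 respectively; done 2028-12-30, which is between those dates.
Step 6 — 9 and 32 days from 2029-01-22 (end of the 23-day hold period, which began when the proposed findings are lodged on 2028-12-30) are 2029-01-31 and 2029-02-23 respectively; done 2029-02-04 — within the window.

Yes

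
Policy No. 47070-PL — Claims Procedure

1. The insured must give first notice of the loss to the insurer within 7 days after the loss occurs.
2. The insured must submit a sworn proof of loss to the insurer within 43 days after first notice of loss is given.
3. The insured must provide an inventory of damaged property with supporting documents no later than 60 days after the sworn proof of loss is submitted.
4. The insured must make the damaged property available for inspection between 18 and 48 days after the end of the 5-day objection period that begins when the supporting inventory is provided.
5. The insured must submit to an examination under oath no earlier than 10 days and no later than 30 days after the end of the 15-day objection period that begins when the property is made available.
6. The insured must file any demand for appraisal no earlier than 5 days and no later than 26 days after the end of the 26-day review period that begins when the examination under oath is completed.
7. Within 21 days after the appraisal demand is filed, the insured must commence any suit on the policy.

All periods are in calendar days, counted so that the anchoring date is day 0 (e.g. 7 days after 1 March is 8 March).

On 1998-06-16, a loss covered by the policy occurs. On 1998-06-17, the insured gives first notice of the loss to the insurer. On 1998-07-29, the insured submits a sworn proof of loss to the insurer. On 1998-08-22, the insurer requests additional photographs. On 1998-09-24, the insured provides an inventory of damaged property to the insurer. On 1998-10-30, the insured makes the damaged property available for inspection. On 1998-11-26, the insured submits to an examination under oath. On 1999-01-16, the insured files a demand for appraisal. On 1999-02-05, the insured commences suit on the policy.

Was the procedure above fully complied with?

Step 1 — counting 7 days from 1998-06-16 (when the loss occurs) gives a deadline of 1998-06-23; completed 1998-06-17, before the deadline.
Step 2 — counting 43 days from 1998-06-17 (when first notice of loss is given) gives a deadline of 1998-07-30; 1998-07-29 is within that limit.
Step 3 — counting 60 days from 1998-07-29 (when the sworn proof of loss is submitted) gives a deadline of 1998-09-27; done 1998-09-24 — timely.
Step 4 — 18 and 48 days from 1998-09-29 (end of the 5-day objection period, which began when the supporting inventory is provided on 1998-09-24) are 1998-10-17 and 1998-11-16 respectively; 1998-10-30 falls inside that range.
Step 5 — 10 and 30 days from 1998-11-14 (end of the 15-day objection period, which began when the property is made available on 1998-10-30) are 1998-11-24 and 1998-12-14 respectively; 1998-11-26 falls inside that range.
Step 6 — 5 and 26 days from 1998-12-22 (end of the 26-day review period, which began when the examination under oath is completed on 1998-11-26) are 1998-12-27 and 1999-01-17 respectively; done 1999-01-16, which is between those dates.
Step 7 — counting 21 days from 1999-01-16 (when the appraisal demand is filed) gives a deadline of 1999-02-06; 1999-02-05 is within that limit.

Yes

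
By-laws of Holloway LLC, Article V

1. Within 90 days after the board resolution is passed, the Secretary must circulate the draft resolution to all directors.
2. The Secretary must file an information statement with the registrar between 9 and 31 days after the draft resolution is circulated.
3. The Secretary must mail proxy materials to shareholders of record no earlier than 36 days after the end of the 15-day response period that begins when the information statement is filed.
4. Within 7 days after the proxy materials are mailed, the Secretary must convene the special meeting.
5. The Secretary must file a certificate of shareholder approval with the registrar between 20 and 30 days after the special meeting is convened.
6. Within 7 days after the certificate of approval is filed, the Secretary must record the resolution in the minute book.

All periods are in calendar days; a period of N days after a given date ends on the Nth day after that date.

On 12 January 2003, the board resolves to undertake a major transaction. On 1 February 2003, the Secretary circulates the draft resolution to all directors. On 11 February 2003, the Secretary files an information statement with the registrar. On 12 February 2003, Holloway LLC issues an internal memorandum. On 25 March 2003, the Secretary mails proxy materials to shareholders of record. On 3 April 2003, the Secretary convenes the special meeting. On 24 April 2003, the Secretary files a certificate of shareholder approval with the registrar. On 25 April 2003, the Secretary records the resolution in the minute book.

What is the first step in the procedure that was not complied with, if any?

(1) due by 12 January 2003 + 90 days = 12 April 2003; done 1 February 2003 — timely.
(2) the permitted window runs from 1 February 2003 + 9 = 10 February 2003 to 1 February 2003 + 31 = 4 March 2003; 11 February 2003 falls inside that range.
(3) permitted from 26 February 2003 + 36 days = 3 April 2003 onward; done 25 March 2003 — 9 days too early.

Step 3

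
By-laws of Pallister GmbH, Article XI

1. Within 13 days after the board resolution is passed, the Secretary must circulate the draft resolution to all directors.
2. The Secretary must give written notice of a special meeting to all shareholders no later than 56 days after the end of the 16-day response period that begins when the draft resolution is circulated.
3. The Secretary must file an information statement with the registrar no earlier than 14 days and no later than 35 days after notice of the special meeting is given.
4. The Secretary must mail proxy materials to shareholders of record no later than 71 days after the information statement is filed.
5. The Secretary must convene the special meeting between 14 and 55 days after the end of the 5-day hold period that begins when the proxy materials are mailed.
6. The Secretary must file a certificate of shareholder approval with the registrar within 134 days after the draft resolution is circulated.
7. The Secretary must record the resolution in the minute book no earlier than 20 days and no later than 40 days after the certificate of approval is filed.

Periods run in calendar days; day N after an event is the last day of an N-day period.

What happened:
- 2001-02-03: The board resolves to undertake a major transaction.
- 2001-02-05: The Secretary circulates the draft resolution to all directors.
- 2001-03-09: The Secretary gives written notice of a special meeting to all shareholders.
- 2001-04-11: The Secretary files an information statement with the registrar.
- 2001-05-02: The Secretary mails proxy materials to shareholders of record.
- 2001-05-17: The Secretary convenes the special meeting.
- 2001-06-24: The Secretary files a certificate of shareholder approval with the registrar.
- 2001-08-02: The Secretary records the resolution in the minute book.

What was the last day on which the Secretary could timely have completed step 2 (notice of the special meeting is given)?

The draft resolution is circulated on 2001-02-05; the 16-day response period therefore ends 2001-02-21, and step 2 runs from that date. 56 days after 2001-02-21 is 2001-04-18.

2001-04-18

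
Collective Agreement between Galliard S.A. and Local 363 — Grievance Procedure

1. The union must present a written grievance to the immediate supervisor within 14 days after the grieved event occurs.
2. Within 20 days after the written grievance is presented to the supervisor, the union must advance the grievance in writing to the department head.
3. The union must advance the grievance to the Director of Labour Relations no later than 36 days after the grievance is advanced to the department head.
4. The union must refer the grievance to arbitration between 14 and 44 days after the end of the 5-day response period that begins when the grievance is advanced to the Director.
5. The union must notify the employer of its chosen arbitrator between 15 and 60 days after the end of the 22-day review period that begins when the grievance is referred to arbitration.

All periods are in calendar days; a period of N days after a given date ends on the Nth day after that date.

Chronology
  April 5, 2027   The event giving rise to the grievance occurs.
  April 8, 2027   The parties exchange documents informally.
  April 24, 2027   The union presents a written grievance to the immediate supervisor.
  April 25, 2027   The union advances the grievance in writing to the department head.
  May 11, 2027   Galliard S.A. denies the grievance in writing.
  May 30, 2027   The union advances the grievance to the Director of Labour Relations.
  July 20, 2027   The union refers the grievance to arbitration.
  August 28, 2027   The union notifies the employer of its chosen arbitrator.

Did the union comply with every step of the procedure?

No

Step 1 — counting 14 days from April 5, 2027 (when the grieved event occurs) gives a deadline of April 19, 2027; done April 24, 2027 — 5 days late.
No need to go further; step 1 was not satisfied.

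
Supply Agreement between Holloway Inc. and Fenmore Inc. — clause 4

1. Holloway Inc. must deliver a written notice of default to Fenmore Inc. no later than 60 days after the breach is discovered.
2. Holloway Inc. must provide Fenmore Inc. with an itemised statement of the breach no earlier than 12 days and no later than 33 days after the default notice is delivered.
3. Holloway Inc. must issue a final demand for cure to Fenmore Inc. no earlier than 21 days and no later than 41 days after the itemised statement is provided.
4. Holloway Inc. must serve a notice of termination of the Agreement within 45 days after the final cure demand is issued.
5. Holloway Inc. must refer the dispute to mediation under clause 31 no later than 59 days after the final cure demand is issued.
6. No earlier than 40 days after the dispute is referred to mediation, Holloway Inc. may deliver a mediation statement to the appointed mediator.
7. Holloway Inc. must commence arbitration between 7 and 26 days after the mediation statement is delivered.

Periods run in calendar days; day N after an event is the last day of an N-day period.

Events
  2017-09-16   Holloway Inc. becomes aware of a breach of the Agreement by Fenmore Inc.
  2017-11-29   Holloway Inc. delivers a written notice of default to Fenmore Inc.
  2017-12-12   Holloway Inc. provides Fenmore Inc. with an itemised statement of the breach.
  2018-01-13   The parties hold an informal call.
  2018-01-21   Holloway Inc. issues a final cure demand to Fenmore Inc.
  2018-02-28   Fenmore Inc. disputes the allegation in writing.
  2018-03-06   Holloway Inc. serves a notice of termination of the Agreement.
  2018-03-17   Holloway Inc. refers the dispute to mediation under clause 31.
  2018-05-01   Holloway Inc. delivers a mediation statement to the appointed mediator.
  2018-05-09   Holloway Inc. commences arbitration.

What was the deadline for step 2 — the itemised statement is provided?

2018-01-01

Step 2 runs from 2017-11-29, when the default notice is delivered. The window is 12–33 days after 2017-11-29; it closes on 2018-01-01.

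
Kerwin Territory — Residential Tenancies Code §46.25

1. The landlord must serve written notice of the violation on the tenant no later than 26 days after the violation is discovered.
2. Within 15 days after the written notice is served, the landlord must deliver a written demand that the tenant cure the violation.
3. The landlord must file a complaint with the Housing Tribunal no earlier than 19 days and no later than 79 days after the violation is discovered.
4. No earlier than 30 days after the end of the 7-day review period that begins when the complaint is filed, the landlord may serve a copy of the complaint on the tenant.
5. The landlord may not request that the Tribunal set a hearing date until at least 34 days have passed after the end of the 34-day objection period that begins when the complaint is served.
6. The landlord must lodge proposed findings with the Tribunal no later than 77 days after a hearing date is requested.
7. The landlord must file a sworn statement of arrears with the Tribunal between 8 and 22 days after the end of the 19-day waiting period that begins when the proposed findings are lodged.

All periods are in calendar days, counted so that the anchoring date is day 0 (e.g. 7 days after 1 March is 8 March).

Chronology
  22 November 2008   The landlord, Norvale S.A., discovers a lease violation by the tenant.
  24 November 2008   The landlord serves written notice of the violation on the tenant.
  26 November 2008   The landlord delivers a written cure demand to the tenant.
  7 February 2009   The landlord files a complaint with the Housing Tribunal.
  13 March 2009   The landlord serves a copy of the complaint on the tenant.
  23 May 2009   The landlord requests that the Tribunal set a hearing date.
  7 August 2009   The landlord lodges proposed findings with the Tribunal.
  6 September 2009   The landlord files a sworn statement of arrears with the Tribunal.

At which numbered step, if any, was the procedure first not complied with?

Step 4

Step 1 — counting 26 days from 22 November 2008 (when the violation is discovered) gives a deadline of 18 December 2008; 24 November 2008 is within that limit.
Step 2 — counting 15 days from 24 November 2008 (when the written notice is served) gives a deadline of 9 December 2008; completed 26 November 2008, before the deadline.
Step 3 — 19 and 79 days from 22 November 2008 (when the violation is discovered) are 11 December 2008 and 9 February 2009 respectively; done 7 February 2009, which is between those dates.
Step 4 — must wait 30 days from 14 February 2009 (end of the 7-day review period, which began when the complaint is filed on 7 February 2009), so not before 16 March 2009; acted on 13 March 2009, 3 days prematurely.
Later steps need not be reached.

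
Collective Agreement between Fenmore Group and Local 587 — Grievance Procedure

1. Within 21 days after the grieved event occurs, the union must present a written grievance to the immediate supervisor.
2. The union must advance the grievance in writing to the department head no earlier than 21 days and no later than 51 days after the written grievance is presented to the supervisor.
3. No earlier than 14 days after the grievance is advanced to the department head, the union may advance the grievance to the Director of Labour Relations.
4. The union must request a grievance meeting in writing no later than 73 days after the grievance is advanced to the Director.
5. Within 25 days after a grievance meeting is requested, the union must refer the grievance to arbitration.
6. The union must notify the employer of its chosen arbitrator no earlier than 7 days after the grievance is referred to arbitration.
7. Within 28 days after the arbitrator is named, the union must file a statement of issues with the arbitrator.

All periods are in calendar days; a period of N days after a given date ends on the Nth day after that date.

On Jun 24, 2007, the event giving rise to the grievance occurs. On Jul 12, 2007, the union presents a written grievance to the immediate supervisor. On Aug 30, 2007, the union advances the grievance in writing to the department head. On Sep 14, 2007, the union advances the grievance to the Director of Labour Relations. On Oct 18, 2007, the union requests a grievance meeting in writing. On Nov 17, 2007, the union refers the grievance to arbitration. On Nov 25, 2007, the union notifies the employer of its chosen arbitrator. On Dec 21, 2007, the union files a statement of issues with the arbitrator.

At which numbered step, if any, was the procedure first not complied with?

(1) due by Jun 24, 2007 + 21 days = Jul 15, 2007; done Jul 12, 2007 — timely.
(2) the permitted window runs from Jul 12, 2007 + 21 = Aug 2, 2007 to Jul 12, 2007 + 51 = Sep 1, 2007; done Aug 30, 2007, which is between those dates.
(3) permitted from Aug 30, 2007 + 14 days = Sep 13, 2007 onward; done Sep 14, 2007, after the minimum wait.
(4) due by Sep 14, 2007 + 73 days = Nov 26, 2007; Oct 18, 2007 is within that limit.
(5) due by Oct 18, 2007 + 25 days = Nov 12, 2007; done Nov 17, 2007 — 5 days late.
Later steps need not be reached.

Step 5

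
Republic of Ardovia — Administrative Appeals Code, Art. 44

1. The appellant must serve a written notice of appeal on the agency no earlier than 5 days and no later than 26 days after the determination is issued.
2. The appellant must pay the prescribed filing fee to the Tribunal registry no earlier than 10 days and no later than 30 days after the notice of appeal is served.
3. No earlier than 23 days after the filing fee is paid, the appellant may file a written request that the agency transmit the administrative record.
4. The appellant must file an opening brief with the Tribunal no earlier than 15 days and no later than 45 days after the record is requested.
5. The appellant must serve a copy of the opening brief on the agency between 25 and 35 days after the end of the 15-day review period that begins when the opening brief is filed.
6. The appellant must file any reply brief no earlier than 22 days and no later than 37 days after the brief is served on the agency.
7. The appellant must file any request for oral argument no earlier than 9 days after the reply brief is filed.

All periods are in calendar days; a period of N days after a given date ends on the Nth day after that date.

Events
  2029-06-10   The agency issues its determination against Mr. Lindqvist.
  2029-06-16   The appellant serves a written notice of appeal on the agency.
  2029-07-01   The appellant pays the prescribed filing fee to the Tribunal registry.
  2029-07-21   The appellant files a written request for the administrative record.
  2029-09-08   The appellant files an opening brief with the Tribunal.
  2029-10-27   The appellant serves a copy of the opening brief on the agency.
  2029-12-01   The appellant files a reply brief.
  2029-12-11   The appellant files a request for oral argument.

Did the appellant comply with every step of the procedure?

(1) the permitted window runs from 2029-06-10 + 5 = 2029-06-15 to 2029-06-10 + 26 = 2029-07-06; done 2029-06-16 — within the window.
(2) the permitted window runs from 2029-06-16 + 10 = 2029-06-26 to 2029-06-16 + 30 = 2029-07-16; done 2029-07-01, which is between those dates.
(3) permitted from 2029-07-01 + 23 days = 2029-07-24 onward; done 2029-07-21 — 3 days too early.
That is the first point of non-compliance.

No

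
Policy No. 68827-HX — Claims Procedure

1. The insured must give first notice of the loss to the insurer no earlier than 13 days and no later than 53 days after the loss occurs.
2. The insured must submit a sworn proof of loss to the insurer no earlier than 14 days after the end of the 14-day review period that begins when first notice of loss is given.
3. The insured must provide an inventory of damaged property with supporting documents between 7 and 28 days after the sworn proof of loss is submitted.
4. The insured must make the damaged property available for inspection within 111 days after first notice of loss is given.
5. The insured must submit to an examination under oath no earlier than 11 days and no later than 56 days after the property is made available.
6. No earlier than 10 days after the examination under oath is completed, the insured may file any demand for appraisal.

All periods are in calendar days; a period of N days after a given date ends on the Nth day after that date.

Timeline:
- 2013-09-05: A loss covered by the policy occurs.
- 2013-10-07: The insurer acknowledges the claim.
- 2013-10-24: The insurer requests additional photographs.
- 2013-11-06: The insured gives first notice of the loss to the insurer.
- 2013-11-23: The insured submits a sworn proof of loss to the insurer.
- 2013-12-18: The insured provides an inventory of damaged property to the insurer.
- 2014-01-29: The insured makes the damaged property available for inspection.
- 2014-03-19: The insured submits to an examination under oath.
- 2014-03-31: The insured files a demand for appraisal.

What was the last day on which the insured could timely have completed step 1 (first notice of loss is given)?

Step 1 runs from 2013-09-05, when the loss occurs. The window is 13–53 days after 2013-09-05; it closes on 2013-10-28.

2013-10-28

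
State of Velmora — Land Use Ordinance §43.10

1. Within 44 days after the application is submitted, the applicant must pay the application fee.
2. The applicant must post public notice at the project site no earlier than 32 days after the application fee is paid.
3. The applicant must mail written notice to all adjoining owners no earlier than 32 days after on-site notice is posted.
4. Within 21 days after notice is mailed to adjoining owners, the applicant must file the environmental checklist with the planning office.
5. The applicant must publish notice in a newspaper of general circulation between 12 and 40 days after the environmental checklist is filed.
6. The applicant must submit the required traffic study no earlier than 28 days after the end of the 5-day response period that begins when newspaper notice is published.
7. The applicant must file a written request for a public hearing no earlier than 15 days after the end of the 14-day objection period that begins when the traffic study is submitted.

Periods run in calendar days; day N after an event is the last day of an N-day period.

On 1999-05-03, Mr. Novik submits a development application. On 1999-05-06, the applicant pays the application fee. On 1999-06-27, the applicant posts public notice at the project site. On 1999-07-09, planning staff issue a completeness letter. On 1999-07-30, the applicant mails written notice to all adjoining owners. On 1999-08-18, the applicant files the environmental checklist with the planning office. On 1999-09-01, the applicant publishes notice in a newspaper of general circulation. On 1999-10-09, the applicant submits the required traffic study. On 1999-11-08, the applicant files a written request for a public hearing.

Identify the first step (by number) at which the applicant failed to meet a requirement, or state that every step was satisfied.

Step 1: 44 days after 1999-05-03 (when the application is submitted) is 1999-06-16; completed 1999-05-06, before the deadline.
Step 2: the earliest permitted date is 32 days after 1999-05-06 (when the application fee is paid), i.e. 1999-06-07; done 1999-06-27, after the minimum wait.
Step 3: the earliest permitted date is 32 days after 1999-06-27 (when on-site notice is posted), i.e. 1999-07-29; done 1999-07-30 — permitted.
Step 4: 21 days after 1999-07-30 (when notice is mailed to adjoining owners) is 1999-08-20; done 1999-08-18 — timely.
Step 5: the window is 12–40 days after 1999-08-18 (when the environmental checklist is filed), so 1999-08-30 through 1999-09-27; 1999-09-01 falls inside that range.
Step 6: the earliest permitted date is 28 days after 1999-09-06 (end of the 5-day response period, which began when newspaper notice is published on 1999-09-01), i.e. 1999-10-04; done 1999-10-09 — permitted.
Step 7: the earliest permitted date is 15 days after 1999-10-23 (end of the 14-day objection period, which began when the traffic study is submitted on 1999-10-09), i.e. 1999-11-07; 1999-11-08 is on or after that date.

None — every step was satisfied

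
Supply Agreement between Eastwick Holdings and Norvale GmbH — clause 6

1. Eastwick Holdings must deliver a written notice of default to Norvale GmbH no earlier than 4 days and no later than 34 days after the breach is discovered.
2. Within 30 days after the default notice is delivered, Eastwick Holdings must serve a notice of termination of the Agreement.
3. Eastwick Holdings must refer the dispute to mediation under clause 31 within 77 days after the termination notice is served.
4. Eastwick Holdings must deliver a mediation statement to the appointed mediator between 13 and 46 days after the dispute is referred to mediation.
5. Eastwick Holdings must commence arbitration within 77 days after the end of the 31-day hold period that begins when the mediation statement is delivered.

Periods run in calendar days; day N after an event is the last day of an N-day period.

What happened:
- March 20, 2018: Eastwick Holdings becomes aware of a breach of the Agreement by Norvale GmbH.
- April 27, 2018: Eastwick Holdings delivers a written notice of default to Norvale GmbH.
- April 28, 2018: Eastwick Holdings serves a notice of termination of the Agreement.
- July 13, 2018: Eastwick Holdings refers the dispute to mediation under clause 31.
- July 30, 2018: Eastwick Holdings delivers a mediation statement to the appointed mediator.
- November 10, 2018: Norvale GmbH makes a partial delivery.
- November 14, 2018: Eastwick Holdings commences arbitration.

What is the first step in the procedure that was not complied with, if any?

Step 1 — 4 and 34 days from March 20, 2018 (when the breach is discovered) are March 24, 2018 and April 23, 2018 respectively; done April 27, 2018 — 4 days after the window closed.
Later steps need not be reached.

Step 1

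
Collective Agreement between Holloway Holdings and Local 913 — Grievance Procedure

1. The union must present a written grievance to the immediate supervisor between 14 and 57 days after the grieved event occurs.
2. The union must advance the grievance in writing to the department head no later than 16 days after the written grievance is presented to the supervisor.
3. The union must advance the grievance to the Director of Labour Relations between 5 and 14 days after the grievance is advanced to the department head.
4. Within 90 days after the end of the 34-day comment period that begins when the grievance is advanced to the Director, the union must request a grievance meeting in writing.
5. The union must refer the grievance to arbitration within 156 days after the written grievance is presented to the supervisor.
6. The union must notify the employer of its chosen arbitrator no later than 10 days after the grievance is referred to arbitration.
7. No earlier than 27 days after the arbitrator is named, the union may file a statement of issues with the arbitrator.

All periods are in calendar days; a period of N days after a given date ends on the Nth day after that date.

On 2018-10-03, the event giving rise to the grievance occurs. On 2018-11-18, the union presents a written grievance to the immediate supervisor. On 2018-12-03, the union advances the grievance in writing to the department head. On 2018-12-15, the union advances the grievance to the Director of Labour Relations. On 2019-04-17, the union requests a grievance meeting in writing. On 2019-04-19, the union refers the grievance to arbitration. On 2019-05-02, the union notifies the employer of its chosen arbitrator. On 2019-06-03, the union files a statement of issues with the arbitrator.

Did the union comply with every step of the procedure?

(1) the permitted window runs from 2018-10-03 + 14 = 2018-10-17 to 2018-10-03 + 57 = 2018-11-29; done 2018-11-18 — within the window.
(2) due by 2018-11-18 + 16 days = 2018-12-04; done 2018-12-03 — timely.
(3) the permitted window runs from 2018-12-03 + 5 = 2018-12-08 to 2018-12-03 + 14 = 2018-12-17; done 2018-12-15, which is between those dates.
(4) due by 2019-01-18 + 90 days = 2019-04-18; 2019-04-17 is within that limit.
(5) due by 2018-11-18 + 156 days = 2019-04-23; completed 2019-04-19, before the deadline.
(6) due by 2019-04-19 + 10 days = 2019-04-29; 2019-05-02 misses that deadline by 3 days.
No need to go further; step 6 was not satisfied.

No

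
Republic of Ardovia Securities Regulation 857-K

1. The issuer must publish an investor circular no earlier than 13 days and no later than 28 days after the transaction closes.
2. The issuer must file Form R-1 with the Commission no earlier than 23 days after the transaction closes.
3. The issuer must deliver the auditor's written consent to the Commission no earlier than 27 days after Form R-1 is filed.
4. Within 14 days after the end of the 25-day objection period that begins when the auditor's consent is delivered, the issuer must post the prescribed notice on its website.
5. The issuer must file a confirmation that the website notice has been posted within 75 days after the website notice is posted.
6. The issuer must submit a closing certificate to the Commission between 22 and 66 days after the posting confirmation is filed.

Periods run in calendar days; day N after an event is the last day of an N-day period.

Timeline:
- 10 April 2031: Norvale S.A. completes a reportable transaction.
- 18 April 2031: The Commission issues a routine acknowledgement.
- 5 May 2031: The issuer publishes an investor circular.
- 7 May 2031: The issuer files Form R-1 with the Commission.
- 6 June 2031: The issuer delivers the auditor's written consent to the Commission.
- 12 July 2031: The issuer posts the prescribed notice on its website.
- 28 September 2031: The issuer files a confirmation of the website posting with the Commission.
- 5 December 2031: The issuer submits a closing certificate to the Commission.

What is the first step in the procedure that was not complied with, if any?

Step 5

(1) the permitted window runs from 10 April 2031 + 13 = 23 April 2031 to 10 April 2031 + 28 = 8 May 2031; 5 May 2031 falls inside that range.
(2) permitted from 10 April 2031 + 23 days = 3 May 2031 onward; 7 May 2031 is on or after that date.
(3) permitted from 7 May 2031 + 27 days = 3 June 2031 onward; done 6 June 2031, after the minimum wait.
(4) due by 1 July 2031 + 14 days = 15 July 2031; completed 12 July 2031, before the deadline.
(5) due by 12 July 2031 + 75 days = 25 September 2031; done 28 September 2031 — 3 days late.
The analysis stops there.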